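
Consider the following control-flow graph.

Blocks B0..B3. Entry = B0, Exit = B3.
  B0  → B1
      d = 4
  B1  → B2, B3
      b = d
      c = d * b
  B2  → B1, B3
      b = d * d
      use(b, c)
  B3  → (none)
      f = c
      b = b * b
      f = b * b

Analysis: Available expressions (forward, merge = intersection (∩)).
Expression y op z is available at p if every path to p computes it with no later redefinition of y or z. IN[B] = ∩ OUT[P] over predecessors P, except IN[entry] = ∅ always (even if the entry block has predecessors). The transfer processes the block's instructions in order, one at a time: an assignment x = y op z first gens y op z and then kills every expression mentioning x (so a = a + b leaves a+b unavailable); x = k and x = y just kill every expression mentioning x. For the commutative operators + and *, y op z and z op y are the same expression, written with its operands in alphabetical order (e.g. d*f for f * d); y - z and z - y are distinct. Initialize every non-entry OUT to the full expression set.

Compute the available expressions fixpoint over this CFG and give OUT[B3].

Per-block solution:
  B0:   IN={}   OUT={}
  B1:   IN={}   OUT={b*d}
  B2:   IN={b*d}   OUT={d*d}
  B3:   IN={}   OUT={b*b}

Merge at B3: IN[B3] = OUT[B1] ∩ OUT[B2] = {}
Applying B3's transfer function to that IN value gives OUT[B3] (row B3 above).

Answer: {b*b}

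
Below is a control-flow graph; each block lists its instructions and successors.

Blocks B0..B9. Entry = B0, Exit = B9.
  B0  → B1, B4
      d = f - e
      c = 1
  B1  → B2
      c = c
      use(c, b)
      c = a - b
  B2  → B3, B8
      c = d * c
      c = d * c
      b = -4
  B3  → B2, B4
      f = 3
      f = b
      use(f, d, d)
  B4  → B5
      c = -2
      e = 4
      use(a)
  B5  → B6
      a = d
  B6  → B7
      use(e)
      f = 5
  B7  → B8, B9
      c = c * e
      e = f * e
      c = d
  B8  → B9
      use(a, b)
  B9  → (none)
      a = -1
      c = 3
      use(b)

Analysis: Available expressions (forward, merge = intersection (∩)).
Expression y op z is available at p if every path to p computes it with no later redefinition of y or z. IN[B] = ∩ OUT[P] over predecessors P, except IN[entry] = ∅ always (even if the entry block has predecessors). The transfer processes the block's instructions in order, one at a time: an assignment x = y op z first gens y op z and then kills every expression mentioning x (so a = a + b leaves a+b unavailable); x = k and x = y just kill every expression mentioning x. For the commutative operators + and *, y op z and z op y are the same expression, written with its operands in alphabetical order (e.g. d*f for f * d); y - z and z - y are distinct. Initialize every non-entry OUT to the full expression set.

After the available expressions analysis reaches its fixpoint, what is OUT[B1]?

Converged values:
  B0:   IN={}   OUT={f-e}
  B1:   IN={f-e}   OUT={a-b, f-e}
  B2:   IN={}   OUT={}
  B3:   IN={}   OUT={}
  B4:   IN={}   OUT={}
  B5:   IN={}   OUT={}
  B6:   IN={}   OUT={}
  B7:   IN={}   OUT={}
  B8:   IN={}   OUT={}
  B9:   IN={}   OUT={}

Merge at B1: IN[B1] = OUT[B0] = {f-e}
Applying B1's transfer function to that IN value gives OUT[B1] (row B1 above).

Answer: {a-b, f-e}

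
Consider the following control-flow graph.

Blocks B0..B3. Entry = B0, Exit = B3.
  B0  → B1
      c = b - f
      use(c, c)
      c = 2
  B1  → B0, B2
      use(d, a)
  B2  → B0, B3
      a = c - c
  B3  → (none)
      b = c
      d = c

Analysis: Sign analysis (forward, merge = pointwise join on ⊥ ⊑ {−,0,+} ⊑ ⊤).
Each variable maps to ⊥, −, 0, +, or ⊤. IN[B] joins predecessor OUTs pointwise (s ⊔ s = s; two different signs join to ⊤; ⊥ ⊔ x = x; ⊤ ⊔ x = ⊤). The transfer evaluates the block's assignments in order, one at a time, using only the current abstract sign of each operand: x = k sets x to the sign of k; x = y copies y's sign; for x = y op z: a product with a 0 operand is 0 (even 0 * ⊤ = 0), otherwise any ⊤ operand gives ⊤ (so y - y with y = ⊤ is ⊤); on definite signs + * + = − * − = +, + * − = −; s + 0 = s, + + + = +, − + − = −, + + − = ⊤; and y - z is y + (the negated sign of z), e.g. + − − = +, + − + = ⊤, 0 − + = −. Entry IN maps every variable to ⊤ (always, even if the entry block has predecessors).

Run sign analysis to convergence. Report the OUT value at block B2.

Fixpoint table:
  B0:  IN=(all ⊤)  OUT={c:+; rest ⊤}
  B1:  IN={c:+; rest ⊤}  OUT={c:+; rest ⊤}
  B2:  IN={c:+; rest ⊤}  OUT={c:+; rest ⊤}
  B3:  IN={c:+; rest ⊤}  OUT={b:+, c:+, d:+; rest ⊤}

Merge at B2: IN[B2] = OUT[B1] = {a: ⊤, b: ⊤, c: +, d: ⊤, e: ⊤, f: ⊤}
Applying B2's transfer function to that IN value gives OUT[B2] (row B2 above).

Answer: {a: ⊤, b: ⊤, c: +, d: ⊤, e: ⊤, f: ⊤}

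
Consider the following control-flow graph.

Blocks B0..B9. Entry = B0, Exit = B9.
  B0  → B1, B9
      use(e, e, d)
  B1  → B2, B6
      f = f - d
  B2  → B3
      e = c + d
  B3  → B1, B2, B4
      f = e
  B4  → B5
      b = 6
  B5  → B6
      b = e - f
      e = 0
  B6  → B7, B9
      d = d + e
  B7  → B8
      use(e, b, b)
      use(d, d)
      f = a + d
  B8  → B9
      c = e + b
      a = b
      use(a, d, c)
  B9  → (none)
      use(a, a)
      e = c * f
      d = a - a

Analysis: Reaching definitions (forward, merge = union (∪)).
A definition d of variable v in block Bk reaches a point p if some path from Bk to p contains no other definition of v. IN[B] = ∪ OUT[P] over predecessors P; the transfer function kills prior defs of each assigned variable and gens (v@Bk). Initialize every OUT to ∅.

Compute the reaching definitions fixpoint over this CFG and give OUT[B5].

Per-block solution:
  B0:  IN={}  OUT={}
  B1:  IN={e@B2, f@B3}  OUT={e@B2, f@B1}
  B2:  IN={e@B2, f@B1, f@B3}  OUT={e@B2, f@B1, f@B3}
  B3:  IN={e@B2, f@B1, f@B3}  OUT={e@B2, f@B3}
  B4:  IN={e@B2, f@B3}  OUT={b@B4, e@B2, f@B3}
  B5:  IN={b@B4, e@B2, f@B3}  OUT={b@B5, e@B5, f@B3}
  B6:  IN={b@B5, e@B2, e@B5, f@B1, f@B3}  OUT={b@B5, d@B6, e@B2, e@B5, f@B1, f@B3}
  B7:  IN={b@B5, d@B6, e@B2, e@B5, f@B1, f@B3}  OUT={b@B5, d@B6, e@B2, e@B5, f@B7}
  B8:  IN={b@B5, d@B6, e@B2, e@B5, f@B7}  OUT={a@B8, b@B5, c@B8, d@B6, e@B2, e@B5, f@B7}
  B9:  IN={a@B8, b@B5, c@B8, d@B6, e@B2, e@B5, f@B1, f@B3, f@B7}  OUT={a@B8, b@B5, c@B8, d@B9, e@B9, f@B1, f@B3, f@B7}

Merge at B5: IN[B5] = OUT[B4] = {b@B4, e@B2, f@B3}
Applying B5's transfer function to that IN value gives OUT[B5] (row B5 above).

Answer: {b@B5, e@B5, f@B3}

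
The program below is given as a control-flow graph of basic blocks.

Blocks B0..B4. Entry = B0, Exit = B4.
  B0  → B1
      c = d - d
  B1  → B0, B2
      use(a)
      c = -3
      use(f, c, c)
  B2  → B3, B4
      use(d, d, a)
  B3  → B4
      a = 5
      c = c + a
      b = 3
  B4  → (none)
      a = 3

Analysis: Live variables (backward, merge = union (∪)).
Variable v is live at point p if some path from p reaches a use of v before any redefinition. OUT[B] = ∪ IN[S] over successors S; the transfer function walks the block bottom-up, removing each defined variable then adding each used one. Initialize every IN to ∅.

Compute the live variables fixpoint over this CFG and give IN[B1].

Answer: {a, d, f}

Working:
Converged values:
  B0:  IN={a, d, f}  OUT={a, d, f}
  B1:  IN={a, d, f}  OUT={a, c, d, f}
  B2:  IN={a, c, d}  OUT={c}
  B3:  IN={c}  OUT={}
  B4:  IN={}  OUT={}

Merge at B1: OUT[B1] = IN[B0] ⊔ IN[B2] = {a, c, d, f}
Applying B1's transfer function to that OUT value gives IN[B1] (row B1 above).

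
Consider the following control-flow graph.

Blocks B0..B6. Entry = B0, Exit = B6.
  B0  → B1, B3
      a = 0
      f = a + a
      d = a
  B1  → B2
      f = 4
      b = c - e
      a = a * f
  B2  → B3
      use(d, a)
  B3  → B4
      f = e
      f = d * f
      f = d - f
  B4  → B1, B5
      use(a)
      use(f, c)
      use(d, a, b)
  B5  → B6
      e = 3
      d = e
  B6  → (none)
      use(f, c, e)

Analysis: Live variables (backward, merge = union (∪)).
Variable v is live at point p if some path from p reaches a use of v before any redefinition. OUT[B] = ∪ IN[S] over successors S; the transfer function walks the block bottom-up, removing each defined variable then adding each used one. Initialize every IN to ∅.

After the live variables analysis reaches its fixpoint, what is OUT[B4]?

Answer: {a, c, d, e, f}

Working:
Fixpoint table:
  B0: | IN={b, c, e} | OUT={a, b, c, d, e}
  B1: | IN={a, c, d, e} | OUT={a, b, c, d, e}
  B2: | IN={a, b, c, d, e} | OUT={a, b, c, d, e}
  B3: | IN={a, b, c, d, e} | OUT={a, b, c, d, e, f}
  B4: | IN={a, b, c, d, e, f} | OUT={a, c, d, e, f}
  B5: | IN={c, f} | OUT={c, e, f}
  B6: | IN={c, e, f} | OUT={}

Merge at B4: OUT[B4] = IN[B1] ⊔ IN[B5] = {a, c, d, e, f}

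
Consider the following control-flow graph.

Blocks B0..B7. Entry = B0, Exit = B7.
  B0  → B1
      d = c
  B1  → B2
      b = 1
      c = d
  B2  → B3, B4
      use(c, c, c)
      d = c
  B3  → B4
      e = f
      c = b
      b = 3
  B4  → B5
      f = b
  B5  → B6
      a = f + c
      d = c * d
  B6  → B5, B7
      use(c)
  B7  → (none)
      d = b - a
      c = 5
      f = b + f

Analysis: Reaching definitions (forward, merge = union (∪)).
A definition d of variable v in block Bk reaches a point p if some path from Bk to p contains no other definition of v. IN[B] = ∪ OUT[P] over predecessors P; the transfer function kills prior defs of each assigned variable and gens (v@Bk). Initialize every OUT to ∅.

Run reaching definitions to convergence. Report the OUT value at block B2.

Converged values:
  B0:   IN={}   OUT={d@B0}
  B1:   IN={d@B0}   OUT={b@B1, c@B1, d@B0}
  B2:   IN={b@B1, c@B1, d@B0}   OUT={b@B1, c@B1, d@B2}
  B3:   IN={b@B1, c@B1, d@B2}   OUT={b@B3, c@B3, d@B2, e@B3}
  B4:   IN={b@B1, b@B3, c@B1, c@B3, d@B2, e@B3}   OUT={b@B1, b@B3, c@B1, c@B3, d@B2, e@B3, f@B4}
  B5:   IN={a@B5, b@B1, b@B3, c@B1, c@B3, d@B2, d@B5, e@B3, f@B4}   OUT={a@B5, b@B1, b@B3, c@B1, c@B3, d@B5, e@B3, f@B4}
  B6:   IN={a@B5, b@B1, b@B3, c@B1, c@B3, d@B5, e@B3, f@B4}   OUT={a@B5, b@B1, b@B3, c@B1, c@B3, d@B5, e@B3, f@B4}
  B7:   IN={a@B5, b@B1, b@B3, c@B1, c@B3, d@B5, e@B3, f@B4}   OUT={a@B5, b@B1, b@B3, c@B7, d@B7, e@B3, f@B7}

Merge at B2: IN[B2] = OUT[B1] = {b@B1, c@B1, d@B0}
Applying B2's transfer function to that IN value gives OUT[B2] (row B2 above).

Answer: {b@B1, c@B1, d@B2}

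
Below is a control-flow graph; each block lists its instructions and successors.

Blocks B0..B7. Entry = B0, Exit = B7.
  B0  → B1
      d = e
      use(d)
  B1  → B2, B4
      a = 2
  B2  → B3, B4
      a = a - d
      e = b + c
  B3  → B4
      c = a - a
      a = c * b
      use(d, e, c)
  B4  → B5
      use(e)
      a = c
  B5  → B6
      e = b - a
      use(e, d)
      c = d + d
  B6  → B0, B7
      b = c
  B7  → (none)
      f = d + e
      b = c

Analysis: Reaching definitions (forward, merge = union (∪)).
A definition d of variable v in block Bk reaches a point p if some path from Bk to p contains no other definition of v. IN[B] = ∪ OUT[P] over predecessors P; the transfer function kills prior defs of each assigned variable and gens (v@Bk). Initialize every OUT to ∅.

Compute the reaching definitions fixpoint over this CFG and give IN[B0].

Answer: {a@B4, b@B6, c@B5, d@B0, e@B5}

Working:
Per-block solution:
  B0: | IN={a@B4, b@B6, c@B5, d@B0, e@B5} | OUT={a@B4, b@B6, c@B5, d@B0, e@B5}
  B1: | IN={a@B4, b@B6, c@B5, d@B0, e@B5} | OUT={a@B1, b@B6, c@B5, d@B0, e@B5}
  B2: | IN={a@B1, b@B6, c@B5, d@B0, e@B5} | OUT={a@B2, b@B6, c@B5, d@B0, e@B2}
  B3: | IN={a@B2, b@B6, c@B5, d@B0, e@B2} | OUT={a@B3, b@B6, c@B3, d@B0, e@B2}
  B4: | IN={a@B1, a@B2, a@B3, b@B6, c@B3, c@B5, d@B0, e@B2, e@B5} | OUT={a@B4, b@B6, c@B3, c@B5, d@B0, e@B2, e@B5}
  B5: | IN={a@B4, b@B6, c@B3, c@B5, d@B0, e@B2, e@B5} | OUT={a@B4, b@B6, c@B5, d@B0, e@B5}
  B6: | IN={a@B4, b@B6, c@B5, d@B0, e@B5} | OUT={a@B4, b@B6, c@B5, d@B0, e@B5}
  B7: | IN={a@B4, b@B6, c@B5, d@B0, e@B5} | OUT={a@B4, b@B7, c@B5, d@B0, e@B5, f@B7}

Merge at B0 (entry node, so the boundary value {} is joined with the incoming edge(s)): IN[B0] = {} ⊔ OUT[B6] = {a@B4, b@B6, c@B5, d@B0, e@B5}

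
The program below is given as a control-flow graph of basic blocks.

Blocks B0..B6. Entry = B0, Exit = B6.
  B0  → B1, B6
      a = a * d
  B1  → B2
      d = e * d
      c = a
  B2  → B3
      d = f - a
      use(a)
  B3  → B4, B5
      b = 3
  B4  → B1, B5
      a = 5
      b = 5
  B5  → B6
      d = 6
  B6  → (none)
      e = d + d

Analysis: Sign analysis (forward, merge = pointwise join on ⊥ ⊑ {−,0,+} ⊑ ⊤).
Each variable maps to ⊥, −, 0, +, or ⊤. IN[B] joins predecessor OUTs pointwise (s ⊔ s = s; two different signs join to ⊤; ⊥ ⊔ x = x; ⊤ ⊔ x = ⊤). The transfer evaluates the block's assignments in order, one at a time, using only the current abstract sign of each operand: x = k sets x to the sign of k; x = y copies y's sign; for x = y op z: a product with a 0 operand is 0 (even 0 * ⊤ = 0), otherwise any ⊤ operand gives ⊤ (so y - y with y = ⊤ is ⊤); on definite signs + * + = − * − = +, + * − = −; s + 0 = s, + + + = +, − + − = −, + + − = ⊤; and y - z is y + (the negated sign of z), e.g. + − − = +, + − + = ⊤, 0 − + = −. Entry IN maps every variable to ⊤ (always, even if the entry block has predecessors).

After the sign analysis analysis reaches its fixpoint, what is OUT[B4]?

Fixpoint table:
  B0: | IN=(all ⊤) | OUT=(all ⊤)
  B1: | IN=(all ⊤) | OUT=(all ⊤)
  B2: | IN=(all ⊤) | OUT=(all ⊤)
  B3: | IN=(all ⊤) | OUT={b:+; rest ⊤}
  B4: | IN={b:+; rest ⊤} | OUT={a:+, b:+; rest ⊤}
  B5: | IN={b:+; rest ⊤} | OUT={b:+, d:+; rest ⊤}
  B6: | IN=(all ⊤) | OUT=(all ⊤)

Merge at B4: IN[B4] = OUT[B3] = {a: ⊤, b: +, c: ⊤, d: ⊤, e: ⊤, f: ⊤}
Applying B4's transfer function to that IN value gives OUT[B4] (row B4 above).

Answer: {a: +, b: +, c: ⊤, d: ⊤, e: ⊤, f: ⊤}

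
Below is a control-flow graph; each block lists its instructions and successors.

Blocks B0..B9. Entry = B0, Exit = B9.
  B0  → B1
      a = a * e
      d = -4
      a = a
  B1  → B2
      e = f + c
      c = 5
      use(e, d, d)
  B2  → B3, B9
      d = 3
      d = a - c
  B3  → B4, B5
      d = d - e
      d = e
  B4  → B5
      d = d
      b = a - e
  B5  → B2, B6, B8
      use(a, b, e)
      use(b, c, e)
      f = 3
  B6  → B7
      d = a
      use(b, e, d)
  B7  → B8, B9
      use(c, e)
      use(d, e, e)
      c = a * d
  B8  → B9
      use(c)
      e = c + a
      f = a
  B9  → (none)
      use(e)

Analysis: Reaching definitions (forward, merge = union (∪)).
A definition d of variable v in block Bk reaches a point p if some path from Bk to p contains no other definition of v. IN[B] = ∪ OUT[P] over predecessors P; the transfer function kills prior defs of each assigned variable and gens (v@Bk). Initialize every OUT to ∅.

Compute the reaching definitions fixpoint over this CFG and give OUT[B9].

Converged values:
  B0:   IN={}   OUT={a@B0, d@B0}
  B1:   IN={a@B0, d@B0}   OUT={a@B0, c@B1, d@B0, e@B1}
  B2:   IN={a@B0, b@B4, c@B1, d@B0, d@B3, d@B4, e@B1, f@B5}   OUT={a@B0, b@B4, c@B1, d@B2, e@B1, f@B5}
  B3:   IN={a@B0, b@B4, c@B1, d@B2, e@B1, f@B5}   OUT={a@B0, b@B4, c@B1, d@B3, e@B1, f@B5}
  B4:   IN={a@B0, b@B4, c@B1, d@B3, e@B1, f@B5}   OUT={a@B0, b@B4, c@B1, d@B4, e@B1, f@B5}
  B5:   IN={a@B0, b@B4, c@B1, d@B3, d@B4, e@B1, f@B5}   OUT={a@B0, b@B4, c@B1, d@B3, d@B4, e@B1, f@B5}
  B6:   IN={a@B0, b@B4, c@B1, d@B3, d@B4, e@B1, f@B5}   OUT={a@B0, b@B4, c@B1, d@B6, e@B1, f@B5}
  B7:   IN={a@B0, b@B4, c@B1, d@B6, e@B1, f@B5}   OUT={a@B0, b@B4, c@B7, d@B6, e@B1, f@B5}
  B8:   IN={a@B0, b@B4, c@B1, c@B7, d@B3, d@B4, d@B6, e@B1, f@B5}   OUT={a@B0, b@B4, c@B1, c@B7, d@B3, d@B4, d@B6, e@B8, f@B8}
  B9:   IN={a@B0, b@B4, c@B1, c@B7, d@B2, d@B3, d@B4, d@B6, e@B1, e@B8, f@B5, f@B8}   OUT={a@B0, b@B4, c@B1, c@B7, d@B2, d@B3, d@B4, d@B6, e@B1, e@B8, f@B5, f@B8}

Merge at B9: IN[B9] = OUT[B2] ⊔ OUT[B7] ⊔ OUT[B8] = {a@B0, b@B4, c@B1, c@B7, d@B2, d@B3, d@B4, d@B6, e@B1, e@B8, f@B5, f@B8}
Applying B9's transfer function to that IN value gives OUT[B9] (row B9 above).

Answer: {a@B0, b@B4, c@B1, c@B7, d@B2, d@B3, d@B4, d@B6, e@B1, e@B8, f@B5, f@B8}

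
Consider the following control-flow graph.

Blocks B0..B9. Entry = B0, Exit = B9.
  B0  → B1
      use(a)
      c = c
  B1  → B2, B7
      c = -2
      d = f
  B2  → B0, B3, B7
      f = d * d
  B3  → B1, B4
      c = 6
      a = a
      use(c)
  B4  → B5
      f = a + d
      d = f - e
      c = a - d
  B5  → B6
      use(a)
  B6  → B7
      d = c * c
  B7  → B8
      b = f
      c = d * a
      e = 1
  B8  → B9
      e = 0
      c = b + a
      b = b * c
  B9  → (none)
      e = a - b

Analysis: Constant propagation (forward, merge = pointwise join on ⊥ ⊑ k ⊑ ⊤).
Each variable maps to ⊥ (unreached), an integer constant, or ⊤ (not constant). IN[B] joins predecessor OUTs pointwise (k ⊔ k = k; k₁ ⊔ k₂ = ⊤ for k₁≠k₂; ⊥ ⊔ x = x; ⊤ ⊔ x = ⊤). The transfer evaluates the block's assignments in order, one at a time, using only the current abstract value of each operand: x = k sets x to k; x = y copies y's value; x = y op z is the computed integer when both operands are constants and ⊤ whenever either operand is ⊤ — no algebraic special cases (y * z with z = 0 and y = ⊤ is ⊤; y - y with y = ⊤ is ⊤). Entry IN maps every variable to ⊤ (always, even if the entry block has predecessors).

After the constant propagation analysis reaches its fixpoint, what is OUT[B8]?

Answer: {a: ⊤, b: ⊤, c: ⊤, d: ⊤, e: 0, f: ⊤}

Derivation:
Fixpoint table:
  B0:  IN=(all ⊤)  OUT=(all ⊤)
  B1:  IN=(all ⊤)  OUT={c:-2; rest ⊤}
  B2:  IN={c:-2; rest ⊤}  OUT={c:-2; rest ⊤}
  B3:  IN={c:-2; rest ⊤}  OUT={c:6; rest ⊤}
  B4:  IN={c:6; rest ⊤}  OUT=(all ⊤)
  B5:  IN=(all ⊤)  OUT=(all ⊤)
  B6:  IN=(all ⊤)  OUT=(all ⊤)
  B7:  IN=(all ⊤)  OUT={e:1; rest ⊤}
  B8:  IN={e:1; rest ⊤}  OUT={e:0; rest ⊤}
  B9:  IN={e:0; rest ⊤}  OUT=(all ⊤)

Merge at B8: IN[B8] = OUT[B7] = {a: ⊤, b: ⊤, c: ⊤, d: ⊤, e: 1, f: ⊤}
Applying B8's transfer function to that IN value gives OUT[B8] (row B8 above).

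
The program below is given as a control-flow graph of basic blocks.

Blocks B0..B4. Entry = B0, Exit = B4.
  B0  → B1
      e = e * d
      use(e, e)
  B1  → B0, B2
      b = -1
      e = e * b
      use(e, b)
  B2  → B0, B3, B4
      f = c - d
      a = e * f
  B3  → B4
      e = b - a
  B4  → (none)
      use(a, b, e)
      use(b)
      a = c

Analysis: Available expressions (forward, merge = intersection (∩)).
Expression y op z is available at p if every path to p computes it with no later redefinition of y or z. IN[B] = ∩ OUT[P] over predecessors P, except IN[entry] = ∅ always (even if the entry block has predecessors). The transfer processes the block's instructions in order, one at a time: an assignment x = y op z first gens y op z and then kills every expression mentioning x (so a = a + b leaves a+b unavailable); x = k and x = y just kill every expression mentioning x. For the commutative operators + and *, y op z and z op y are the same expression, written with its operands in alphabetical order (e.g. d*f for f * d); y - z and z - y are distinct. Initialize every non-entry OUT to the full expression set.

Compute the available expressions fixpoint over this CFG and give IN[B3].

Answer: {c-d, e*f}

Derivation:
Per-block solution:
  B0:  IN={}  OUT={}
  B1:  IN={}  OUT={}
  B2:  IN={}  OUT={c-d, e*f}
  B3:  IN={c-d, e*f}  OUT={b-a, c-d}
  B4:  IN={c-d}  OUT={c-d}

Merge at B3: IN[B3] = OUT[B2] = {c-d, e*f}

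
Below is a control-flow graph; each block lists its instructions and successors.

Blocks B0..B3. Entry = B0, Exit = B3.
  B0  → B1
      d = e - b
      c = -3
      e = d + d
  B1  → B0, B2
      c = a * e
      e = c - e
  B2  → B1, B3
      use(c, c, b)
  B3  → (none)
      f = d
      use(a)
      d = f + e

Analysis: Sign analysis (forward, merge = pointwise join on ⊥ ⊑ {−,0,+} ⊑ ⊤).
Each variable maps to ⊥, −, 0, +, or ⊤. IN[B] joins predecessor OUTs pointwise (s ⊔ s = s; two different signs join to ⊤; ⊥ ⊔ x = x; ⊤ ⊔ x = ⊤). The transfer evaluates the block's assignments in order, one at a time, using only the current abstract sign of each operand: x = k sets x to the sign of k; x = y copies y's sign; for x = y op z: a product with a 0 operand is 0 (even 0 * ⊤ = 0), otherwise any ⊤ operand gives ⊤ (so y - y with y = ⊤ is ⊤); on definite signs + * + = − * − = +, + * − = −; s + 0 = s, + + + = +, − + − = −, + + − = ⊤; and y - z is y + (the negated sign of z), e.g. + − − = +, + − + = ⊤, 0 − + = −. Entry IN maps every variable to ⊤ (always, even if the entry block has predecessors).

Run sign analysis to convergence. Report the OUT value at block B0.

Converged values:
  B0:  IN=(all ⊤)  OUT={c:-; rest ⊤}
  B1:  IN=(all ⊤)  OUT=(all ⊤)
  B2:  IN=(all ⊤)  OUT=(all ⊤)
  B3:  IN=(all ⊤)  OUT=(all ⊤)

Merge at B0 (entry node, so the boundary value (all ⊤) is joined with the incoming edge(s)): IN[B0] = (all ⊤) ⊔ OUT[B1] = {a: ⊤, b: ⊤, c: ⊤, d: ⊤, e: ⊤, f: ⊤}
Applying B0's transfer function to that IN value gives OUT[B0] (row B0 above).

Answer: {a: ⊤, b: ⊤, c: -, d: ⊤, e: ⊤, f: ⊤}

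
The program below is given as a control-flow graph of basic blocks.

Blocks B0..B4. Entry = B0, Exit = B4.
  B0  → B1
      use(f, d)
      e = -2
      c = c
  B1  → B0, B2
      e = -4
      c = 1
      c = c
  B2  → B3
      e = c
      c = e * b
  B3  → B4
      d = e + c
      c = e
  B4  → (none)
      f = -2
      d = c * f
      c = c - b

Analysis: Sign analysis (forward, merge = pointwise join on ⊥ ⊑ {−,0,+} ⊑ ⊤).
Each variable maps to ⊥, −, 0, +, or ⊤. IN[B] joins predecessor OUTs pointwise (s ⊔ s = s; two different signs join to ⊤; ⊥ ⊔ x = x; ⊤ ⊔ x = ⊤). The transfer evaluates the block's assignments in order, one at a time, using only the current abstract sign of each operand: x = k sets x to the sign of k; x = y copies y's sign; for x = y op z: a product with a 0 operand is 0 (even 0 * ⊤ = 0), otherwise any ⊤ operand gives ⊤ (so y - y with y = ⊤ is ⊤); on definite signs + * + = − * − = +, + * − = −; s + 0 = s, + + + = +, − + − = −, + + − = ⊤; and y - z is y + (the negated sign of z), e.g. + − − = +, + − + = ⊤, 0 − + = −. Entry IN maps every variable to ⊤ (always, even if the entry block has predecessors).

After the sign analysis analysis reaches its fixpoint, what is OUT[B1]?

Answer: {a: ⊤, b: ⊤, c: +, d: ⊤, e: -, f: ⊤}

Trace:
Per-block solution:
  B0:   IN=(all ⊤)   OUT={e:-; rest ⊤}
  B1:   IN={e:-; rest ⊤}   OUT={c:+, e:-; rest ⊤}
  B2:   IN={c:+, e:-; rest ⊤}   OUT={e:+; rest ⊤}
  B3:   IN={e:+; rest ⊤}   OUT={c:+, e:+; rest ⊤}
  B4:   IN={c:+, e:+; rest ⊤}   OUT={d:-, e:+, f:-; rest ⊤}

Merge at B1: IN[B1] = OUT[B0] = {a: ⊤, b: ⊤, c: ⊤, d: ⊤, e: -, f: ⊤}
Applying B1's transfer function to that IN value gives OUT[B1] (row B1 above).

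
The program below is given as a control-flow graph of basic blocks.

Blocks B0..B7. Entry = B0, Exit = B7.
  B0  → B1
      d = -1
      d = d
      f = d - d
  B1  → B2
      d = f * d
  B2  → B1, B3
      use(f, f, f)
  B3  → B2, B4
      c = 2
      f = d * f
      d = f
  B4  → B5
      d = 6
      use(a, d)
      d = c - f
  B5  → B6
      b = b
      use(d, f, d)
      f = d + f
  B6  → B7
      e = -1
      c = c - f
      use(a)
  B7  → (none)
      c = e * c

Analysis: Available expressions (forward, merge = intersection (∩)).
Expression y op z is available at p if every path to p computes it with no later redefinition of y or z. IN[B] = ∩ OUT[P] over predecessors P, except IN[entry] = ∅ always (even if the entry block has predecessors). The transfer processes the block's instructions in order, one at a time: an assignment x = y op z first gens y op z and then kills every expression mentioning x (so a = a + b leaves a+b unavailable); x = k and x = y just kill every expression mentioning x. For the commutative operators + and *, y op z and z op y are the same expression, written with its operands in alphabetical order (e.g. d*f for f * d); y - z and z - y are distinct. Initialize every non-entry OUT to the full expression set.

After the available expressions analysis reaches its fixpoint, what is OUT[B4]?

Answer: {c-f}

Working:
Fixpoint table:
  B0: | IN={} | OUT={d-d}
  B1: | IN={} | OUT={}
  B2: | IN={} | OUT={}
  B3: | IN={} | OUT={}
  B4: | IN={} | OUT={c-f}
  B5: | IN={c-f} | OUT={}
  B6: | IN={} | OUT={}
  B7: | IN={} | OUT={}

Merge at B4: IN[B4] = OUT[B3] = {}
Applying B4's transfer function to that IN value gives OUT[B4] (row B4 above).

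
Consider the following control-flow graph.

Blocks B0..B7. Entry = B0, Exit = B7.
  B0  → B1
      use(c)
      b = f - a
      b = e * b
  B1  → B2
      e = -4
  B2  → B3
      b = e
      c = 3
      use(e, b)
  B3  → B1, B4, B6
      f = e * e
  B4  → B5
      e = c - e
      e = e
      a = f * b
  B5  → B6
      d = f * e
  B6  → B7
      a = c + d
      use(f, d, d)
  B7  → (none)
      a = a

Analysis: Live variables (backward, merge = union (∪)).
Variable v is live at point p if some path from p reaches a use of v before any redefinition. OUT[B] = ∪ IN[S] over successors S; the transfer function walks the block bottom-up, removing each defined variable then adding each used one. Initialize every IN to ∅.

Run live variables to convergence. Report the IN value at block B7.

Converged values:
  B0: | IN={a, c, d, e, f} | OUT={d}
  B1: | IN={d} | OUT={d, e}
  B2: | IN={d, e} | OUT={b, c, d, e}
  B3: | IN={b, c, d, e} | OUT={b, c, d, e, f}
  B4: | IN={b, c, e, f} | OUT={c, e, f}
  B5: | IN={c, e, f} | OUT={c, d, f}
  B6: | IN={c, d, f} | OUT={a}
  B7: | IN={a} | OUT={}

B7 is the boundary node: OUT[B7] = {}
Applying B7's transfer function to that OUT value gives IN[B7] (row B7 above).

Answer: {a}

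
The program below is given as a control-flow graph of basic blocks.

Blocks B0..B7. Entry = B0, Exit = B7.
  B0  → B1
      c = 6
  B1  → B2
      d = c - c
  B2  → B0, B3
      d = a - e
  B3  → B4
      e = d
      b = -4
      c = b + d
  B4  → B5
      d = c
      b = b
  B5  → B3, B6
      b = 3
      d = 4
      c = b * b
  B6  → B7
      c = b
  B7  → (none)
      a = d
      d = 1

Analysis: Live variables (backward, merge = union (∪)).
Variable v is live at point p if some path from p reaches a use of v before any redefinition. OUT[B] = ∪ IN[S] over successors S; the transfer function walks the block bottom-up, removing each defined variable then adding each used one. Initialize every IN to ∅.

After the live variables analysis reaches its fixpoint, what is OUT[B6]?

Answer: {d}

Trace:
Fixpoint table:
  B0:  IN={a, e}  OUT={a, c, e}
  B1:  IN={a, c, e}  OUT={a, e}
  B2:  IN={a, e}  OUT={a, d, e}
  B3:  IN={d}  OUT={b, c}
  B4:  IN={b, c}  OUT={}
  B5:  IN={}  OUT={b, d}
  B6:  IN={b, d}  OUT={d}
  B7:  IN={d}  OUT={}

Merge at B6: OUT[B6] = IN[B7] = {d}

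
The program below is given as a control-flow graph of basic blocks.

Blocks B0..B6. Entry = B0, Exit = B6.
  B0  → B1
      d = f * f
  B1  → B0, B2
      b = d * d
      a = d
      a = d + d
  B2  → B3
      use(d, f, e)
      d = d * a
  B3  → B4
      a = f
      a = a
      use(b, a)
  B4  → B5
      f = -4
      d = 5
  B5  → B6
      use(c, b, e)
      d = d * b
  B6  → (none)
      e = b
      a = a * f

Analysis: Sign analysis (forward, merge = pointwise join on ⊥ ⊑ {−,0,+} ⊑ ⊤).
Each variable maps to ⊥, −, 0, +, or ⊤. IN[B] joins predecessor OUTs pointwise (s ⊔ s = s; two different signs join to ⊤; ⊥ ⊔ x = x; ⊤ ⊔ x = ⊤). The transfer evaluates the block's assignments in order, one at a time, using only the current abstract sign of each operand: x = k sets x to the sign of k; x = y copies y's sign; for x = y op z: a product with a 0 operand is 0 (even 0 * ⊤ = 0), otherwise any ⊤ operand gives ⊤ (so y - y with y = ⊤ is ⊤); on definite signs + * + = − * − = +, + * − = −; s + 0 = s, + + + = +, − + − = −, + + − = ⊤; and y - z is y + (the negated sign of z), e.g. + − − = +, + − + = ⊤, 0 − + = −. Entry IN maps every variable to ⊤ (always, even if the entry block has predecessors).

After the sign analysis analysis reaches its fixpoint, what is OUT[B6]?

Fixpoint table:
  B0: | IN=(all ⊤) | OUT=(all ⊤)
  B1: | IN=(all ⊤) | OUT=(all ⊤)
  B2: | IN=(all ⊤) | OUT=(all ⊤)
  B3: | IN=(all ⊤) | OUT=(all ⊤)
  B4: | IN=(all ⊤) | OUT={d:+, f:-; rest ⊤}
  B5: | IN={d:+, f:-; rest ⊤} | OUT={f:-; rest ⊤}
  B6: | IN={f:-; rest ⊤} | OUT={f:-; rest ⊤}

Merge at B6: IN[B6] = OUT[B5] = {a: ⊤, b: ⊤, c: ⊤, d: ⊤, e: ⊤, f: -}
Applying B6's transfer function to that IN value gives OUT[B6] (row B6 above).

Answer: {a: ⊤, b: ⊤, c: ⊤, d: ⊤, e: ⊤, f: -}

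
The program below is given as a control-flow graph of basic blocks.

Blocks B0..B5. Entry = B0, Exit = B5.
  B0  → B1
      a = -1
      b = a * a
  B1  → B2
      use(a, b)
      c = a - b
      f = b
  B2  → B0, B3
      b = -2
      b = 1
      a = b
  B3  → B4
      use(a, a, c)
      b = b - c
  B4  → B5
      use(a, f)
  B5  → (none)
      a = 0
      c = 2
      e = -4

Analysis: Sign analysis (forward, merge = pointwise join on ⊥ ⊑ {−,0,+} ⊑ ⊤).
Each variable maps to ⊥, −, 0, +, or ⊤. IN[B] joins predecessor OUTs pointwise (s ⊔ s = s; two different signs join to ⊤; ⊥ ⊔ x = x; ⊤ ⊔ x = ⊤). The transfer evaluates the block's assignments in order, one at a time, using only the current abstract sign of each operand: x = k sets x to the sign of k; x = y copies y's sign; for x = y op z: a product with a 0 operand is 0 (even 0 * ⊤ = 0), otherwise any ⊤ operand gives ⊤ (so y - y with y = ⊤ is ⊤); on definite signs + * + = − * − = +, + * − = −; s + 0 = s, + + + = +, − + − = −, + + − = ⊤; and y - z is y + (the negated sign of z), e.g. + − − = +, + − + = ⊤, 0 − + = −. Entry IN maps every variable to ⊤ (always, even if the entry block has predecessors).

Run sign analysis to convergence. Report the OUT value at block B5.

Answer: {a: 0, b: +, c: +, d: ⊤, e: -, f: +}

Derivation:
Converged values:
  B0:  IN=(all ⊤)  OUT={a:-, b:+; rest ⊤}
  B1:  IN={a:-, b:+; rest ⊤}  OUT={a:-, b:+, c:-, f:+; rest ⊤}
  B2:  IN={a:-, b:+, c:-, f:+; rest ⊤}  OUT={a:+, b:+, c:-, f:+; rest ⊤}
  B3:  IN={a:+, b:+, c:-, f:+; rest ⊤}  OUT={a:+, b:+, c:-, f:+; rest ⊤}
  B4:  IN={a:+, b:+, c:-, f:+; rest ⊤}  OUT={a:+, b:+, c:-, f:+; rest ⊤}
  B5:  IN={a:+, b:+, c:-, f:+; rest ⊤}  OUT={a:0, b:+, c:+, e:-, f:+; rest ⊤}

Merge at B5: IN[B5] = OUT[B4] = {a: +, b: +, c: -, d: ⊤, e: ⊤, f: +}
Applying B5's transfer function to that IN value gives OUT[B5] (row B5 above).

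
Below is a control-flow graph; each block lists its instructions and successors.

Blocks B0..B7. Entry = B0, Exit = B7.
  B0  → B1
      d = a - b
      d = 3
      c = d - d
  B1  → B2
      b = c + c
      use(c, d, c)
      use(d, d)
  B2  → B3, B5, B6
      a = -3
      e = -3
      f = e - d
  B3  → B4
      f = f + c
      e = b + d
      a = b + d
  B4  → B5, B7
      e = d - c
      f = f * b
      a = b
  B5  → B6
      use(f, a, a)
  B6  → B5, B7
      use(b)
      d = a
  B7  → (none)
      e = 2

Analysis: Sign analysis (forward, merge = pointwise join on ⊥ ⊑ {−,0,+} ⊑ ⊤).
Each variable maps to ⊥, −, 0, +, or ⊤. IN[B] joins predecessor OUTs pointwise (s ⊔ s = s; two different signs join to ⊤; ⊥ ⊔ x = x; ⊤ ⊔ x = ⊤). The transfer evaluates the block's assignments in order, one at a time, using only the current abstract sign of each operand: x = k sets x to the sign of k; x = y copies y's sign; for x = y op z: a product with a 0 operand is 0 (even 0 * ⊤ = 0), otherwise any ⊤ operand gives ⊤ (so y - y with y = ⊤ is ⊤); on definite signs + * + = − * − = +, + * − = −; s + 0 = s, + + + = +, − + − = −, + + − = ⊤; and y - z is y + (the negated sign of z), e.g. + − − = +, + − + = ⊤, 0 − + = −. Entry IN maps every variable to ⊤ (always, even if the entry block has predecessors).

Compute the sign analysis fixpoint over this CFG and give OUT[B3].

Fixpoint table:
  B0: | IN=(all ⊤) | OUT={d:+; rest ⊤}
  B1: | IN={d:+; rest ⊤} | OUT={d:+; rest ⊤}
  B2: | IN={d:+; rest ⊤} | OUT={a:-, d:+, e:-, f:-; rest ⊤}
  B3: | IN={a:-, d:+, e:-, f:-; rest ⊤} | OUT={d:+; rest ⊤}
  B4: | IN={d:+; rest ⊤} | OUT={d:+; rest ⊤}
  B5: | IN=(all ⊤) | OUT=(all ⊤)
  B6: | IN=(all ⊤) | OUT=(all ⊤)
  B7: | IN=(all ⊤) | OUT={e:+; rest ⊤}

Merge at B3: IN[B3] = OUT[B2] = {a: -, b: ⊤, c: ⊤, d: +, e: -, f: -}
Applying B3's transfer function to that IN value gives OUT[B3] (row B3 above).

Answer: {a: ⊤, b: ⊤, c: ⊤, d: +, e: ⊤, f: ⊤}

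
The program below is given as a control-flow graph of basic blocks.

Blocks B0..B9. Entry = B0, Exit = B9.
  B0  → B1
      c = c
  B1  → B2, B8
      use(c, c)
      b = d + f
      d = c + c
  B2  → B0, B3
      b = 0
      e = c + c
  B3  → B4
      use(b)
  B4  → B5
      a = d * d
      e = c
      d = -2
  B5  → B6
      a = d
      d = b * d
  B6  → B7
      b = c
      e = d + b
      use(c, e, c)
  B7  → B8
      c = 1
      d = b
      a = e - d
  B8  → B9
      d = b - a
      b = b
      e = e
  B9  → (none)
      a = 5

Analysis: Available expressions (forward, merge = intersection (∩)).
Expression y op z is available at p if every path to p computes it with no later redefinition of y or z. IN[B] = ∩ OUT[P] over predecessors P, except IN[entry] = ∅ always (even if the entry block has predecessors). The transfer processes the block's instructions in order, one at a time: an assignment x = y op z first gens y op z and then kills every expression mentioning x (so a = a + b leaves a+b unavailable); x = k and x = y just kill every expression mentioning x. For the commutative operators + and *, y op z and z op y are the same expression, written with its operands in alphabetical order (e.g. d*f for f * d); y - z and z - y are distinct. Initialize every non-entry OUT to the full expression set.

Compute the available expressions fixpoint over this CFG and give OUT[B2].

Converged values:
  B0:  IN={}  OUT={}
  B1:  IN={}  OUT={c+c}
  B2:  IN={c+c}  OUT={c+c}
  B3:  IN={c+c}  OUT={c+c}
  B4:  IN={c+c}  OUT={c+c}
  B5:  IN={c+c}  OUT={c+c}
  B6:  IN={c+c}  OUT={b+d, c+c}
  B7:  IN={b+d, c+c}  OUT={e-d}
  B8:  IN={}  OUT={}
  B9:  IN={}  OUT={}

Merge at B2: IN[B2] = OUT[B1] = {c+c}
Applying B2's transfer function to that IN value gives OUT[B2] (row B2 above).

Answer: {c+c}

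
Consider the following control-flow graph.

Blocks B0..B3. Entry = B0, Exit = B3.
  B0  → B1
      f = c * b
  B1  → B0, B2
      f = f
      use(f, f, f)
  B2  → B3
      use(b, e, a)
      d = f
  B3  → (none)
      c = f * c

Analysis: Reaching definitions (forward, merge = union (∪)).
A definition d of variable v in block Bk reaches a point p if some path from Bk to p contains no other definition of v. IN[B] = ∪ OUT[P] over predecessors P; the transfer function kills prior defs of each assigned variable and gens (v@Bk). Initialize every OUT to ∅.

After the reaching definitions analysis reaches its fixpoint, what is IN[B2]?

Answer: {f@B1}

Working:
Converged values:
  B0:  IN={f@B1}  OUT={f@B0}
  B1:  IN={f@B0}  OUT={f@B1}
  B2:  IN={f@B1}  OUT={d@B2, f@B1}
  B3:  IN={d@B2, f@B1}  OUT={c@B3, d@B2, f@B1}

Merge at B2: IN[B2] = OUT[B1] = {f@B1}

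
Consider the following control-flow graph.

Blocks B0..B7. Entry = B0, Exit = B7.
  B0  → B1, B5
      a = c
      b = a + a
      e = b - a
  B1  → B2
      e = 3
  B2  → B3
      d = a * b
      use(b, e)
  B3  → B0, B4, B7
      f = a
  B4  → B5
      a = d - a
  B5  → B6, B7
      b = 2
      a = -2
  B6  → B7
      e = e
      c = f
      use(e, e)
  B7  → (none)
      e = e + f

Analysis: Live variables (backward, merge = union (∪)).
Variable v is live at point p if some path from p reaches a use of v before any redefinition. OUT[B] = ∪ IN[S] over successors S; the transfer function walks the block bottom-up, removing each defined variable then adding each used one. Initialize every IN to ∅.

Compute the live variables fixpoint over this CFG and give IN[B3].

Fixpoint table:
  B0:   IN={c, f}   OUT={a, b, c, e, f}
  B1:   IN={a, b, c}   OUT={a, b, c, e}
  B2:   IN={a, b, c, e}   OUT={a, c, d, e}
  B3:   IN={a, c, d, e}   OUT={a, c, d, e, f}
  B4:   IN={a, d, e, f}   OUT={e, f}
  B5:   IN={e, f}   OUT={e, f}
  B6:   IN={e, f}   OUT={e, f}
  B7:   IN={e, f}   OUT={}

Merge at B3: OUT[B3] = IN[B0] ⊔ IN[B4] ⊔ IN[B7] = {a, c, d, e, f}
Applying B3's transfer function to that OUT value gives IN[B3] (row B3 above).

Answer: {a, c, d, e}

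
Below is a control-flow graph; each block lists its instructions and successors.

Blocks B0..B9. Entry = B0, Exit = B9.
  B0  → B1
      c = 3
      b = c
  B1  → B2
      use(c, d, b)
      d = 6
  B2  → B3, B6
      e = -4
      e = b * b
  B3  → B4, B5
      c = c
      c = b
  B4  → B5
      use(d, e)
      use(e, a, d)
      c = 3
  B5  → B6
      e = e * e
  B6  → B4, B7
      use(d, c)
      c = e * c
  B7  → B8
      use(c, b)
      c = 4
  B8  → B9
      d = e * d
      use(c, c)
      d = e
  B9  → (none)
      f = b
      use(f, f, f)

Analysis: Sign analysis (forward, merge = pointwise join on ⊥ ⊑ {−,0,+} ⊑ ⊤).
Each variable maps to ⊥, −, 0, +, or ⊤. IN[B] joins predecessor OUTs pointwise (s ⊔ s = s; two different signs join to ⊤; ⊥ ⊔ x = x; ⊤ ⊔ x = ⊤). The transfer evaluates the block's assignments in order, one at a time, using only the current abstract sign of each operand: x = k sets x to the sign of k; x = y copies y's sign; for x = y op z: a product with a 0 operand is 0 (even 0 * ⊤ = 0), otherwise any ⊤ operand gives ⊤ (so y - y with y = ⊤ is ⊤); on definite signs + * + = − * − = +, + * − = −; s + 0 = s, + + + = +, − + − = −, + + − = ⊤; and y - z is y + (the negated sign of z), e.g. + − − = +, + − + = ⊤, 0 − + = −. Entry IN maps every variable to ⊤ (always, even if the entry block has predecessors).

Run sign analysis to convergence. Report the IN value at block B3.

Converged values:
  B0: | IN=(all ⊤) | OUT={b:+, c:+; rest ⊤}
  B1: | IN={b:+, c:+; rest ⊤} | OUT={b:+, c:+, d:+; rest ⊤}
  B2: | IN={b:+, c:+, d:+; rest ⊤} | OUT={b:+, c:+, d:+, e:+; rest ⊤}
  B3: | IN={b:+, c:+, d:+, e:+; rest ⊤} | OUT={b:+, c:+, d:+, e:+; rest ⊤}
  B4: | IN={b:+, c:+, d:+, e:+; rest ⊤} | OUT={b:+, c:+, d:+, e:+; rest ⊤}
  B5: | IN={b:+, c:+, d:+, e:+; rest ⊤} | OUT={b:+, c:+, d:+, e:+; rest ⊤}
  B6: | IN={b:+, c:+, d:+, e:+; rest ⊤} | OUT={b:+, c:+, d:+, e:+; rest ⊤}
  B7: | IN={b:+, c:+, d:+, e:+; rest ⊤} | OUT={b:+, c:+, d:+, e:+; rest ⊤}
  B8: | IN={b:+, c:+, d:+, e:+; rest ⊤} | OUT={b:+, c:+, d:+, e:+; rest ⊤}
  B9: | IN={b:+, c:+, d:+, e:+; rest ⊤} | OUT={b:+, c:+, d:+, e:+, f:+; rest ⊤}

Merge at B3: IN[B3] = OUT[B2] = {a: ⊤, b: +, c: +, d: +, e: +, f: ⊤}

Answer: {a: ⊤, b: +, c: +, d: +, e: +, f: ⊤}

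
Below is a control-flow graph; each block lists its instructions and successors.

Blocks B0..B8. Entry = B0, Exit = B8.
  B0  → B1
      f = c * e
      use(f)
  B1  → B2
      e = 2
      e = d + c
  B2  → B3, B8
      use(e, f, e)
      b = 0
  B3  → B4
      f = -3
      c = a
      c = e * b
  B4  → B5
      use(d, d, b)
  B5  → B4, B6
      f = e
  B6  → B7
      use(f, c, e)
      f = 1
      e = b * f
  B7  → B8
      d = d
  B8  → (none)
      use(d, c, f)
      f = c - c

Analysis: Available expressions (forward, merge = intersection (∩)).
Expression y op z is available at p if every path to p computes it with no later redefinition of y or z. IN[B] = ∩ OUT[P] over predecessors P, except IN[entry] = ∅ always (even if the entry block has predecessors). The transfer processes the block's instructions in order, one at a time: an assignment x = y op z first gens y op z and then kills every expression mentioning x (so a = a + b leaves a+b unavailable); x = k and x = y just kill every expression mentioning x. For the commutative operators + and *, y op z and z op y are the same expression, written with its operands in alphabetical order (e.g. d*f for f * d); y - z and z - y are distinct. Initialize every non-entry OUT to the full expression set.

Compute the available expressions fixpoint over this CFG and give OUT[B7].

Fixpoint table:
  B0:   IN={}   OUT={c*e}
  B1:   IN={c*e}   OUT={c+d}
  B2:   IN={c+d}   OUT={c+d}
  B3:   IN={c+d}   OUT={b*e}
  B4:   IN={b*e}   OUT={b*e}
  B5:   IN={b*e}   OUT={b*e}
  B6:   IN={b*e}   OUT={b*f}
  B7:   IN={b*f}   OUT={b*f}
  B8:   IN={}   OUT={c-c}

Merge at B7: IN[B7] = OUT[B6] = {b*f}
Applying B7's transfer function to that IN value gives OUT[B7] (row B7 above).

Answer: {b*f}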